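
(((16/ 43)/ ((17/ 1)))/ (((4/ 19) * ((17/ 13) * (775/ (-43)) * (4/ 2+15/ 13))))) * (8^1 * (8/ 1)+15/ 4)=-870181/ 9182975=-0.09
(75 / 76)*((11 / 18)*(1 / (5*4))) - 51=-92969 / 1824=-50.97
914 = 914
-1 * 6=-6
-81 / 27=-3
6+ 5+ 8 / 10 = 59 / 5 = 11.80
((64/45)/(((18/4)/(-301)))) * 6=-77056/135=-570.79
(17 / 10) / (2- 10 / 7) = 119 / 40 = 2.98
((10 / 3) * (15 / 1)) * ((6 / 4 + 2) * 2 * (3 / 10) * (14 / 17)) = 1470 / 17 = 86.47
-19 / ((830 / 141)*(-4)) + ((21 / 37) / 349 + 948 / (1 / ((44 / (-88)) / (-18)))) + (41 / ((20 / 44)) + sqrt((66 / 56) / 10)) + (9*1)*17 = sqrt(2310) / 140 + 34769610917 / 128613480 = 270.69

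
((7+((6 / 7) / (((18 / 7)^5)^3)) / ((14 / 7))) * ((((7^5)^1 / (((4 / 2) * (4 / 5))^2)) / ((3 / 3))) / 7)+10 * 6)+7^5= 3372562476319818195930697 / 143928333151519113216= 23432.23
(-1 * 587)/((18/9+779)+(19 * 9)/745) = -437315/582016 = -0.75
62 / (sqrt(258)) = 31 *sqrt(258) / 129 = 3.86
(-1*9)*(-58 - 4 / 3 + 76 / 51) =8850 / 17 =520.59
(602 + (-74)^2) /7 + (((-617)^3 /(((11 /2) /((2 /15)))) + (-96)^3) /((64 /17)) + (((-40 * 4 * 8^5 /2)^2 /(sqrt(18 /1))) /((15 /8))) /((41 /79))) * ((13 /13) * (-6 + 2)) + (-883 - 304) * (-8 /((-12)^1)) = 10764877269 /1540 - 1737228371886080 * sqrt(2) /369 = -6658019905377.20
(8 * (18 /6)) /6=4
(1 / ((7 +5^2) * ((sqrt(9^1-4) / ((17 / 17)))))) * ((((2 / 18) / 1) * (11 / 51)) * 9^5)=24057 * sqrt(5) / 2720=19.78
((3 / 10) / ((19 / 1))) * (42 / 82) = 63 / 7790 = 0.01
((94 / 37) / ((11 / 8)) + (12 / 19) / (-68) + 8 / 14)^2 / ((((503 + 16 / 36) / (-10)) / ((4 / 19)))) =-1770340417113960 / 72901691689600081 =-0.02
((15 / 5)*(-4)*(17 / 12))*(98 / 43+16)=-13362 / 43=-310.74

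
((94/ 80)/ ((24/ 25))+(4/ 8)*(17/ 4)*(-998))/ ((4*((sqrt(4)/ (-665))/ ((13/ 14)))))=502582015/ 3072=163600.92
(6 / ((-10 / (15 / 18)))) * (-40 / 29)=20 / 29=0.69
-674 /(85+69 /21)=-2359 /309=-7.63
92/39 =2.36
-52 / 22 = -26 / 11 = -2.36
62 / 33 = 1.88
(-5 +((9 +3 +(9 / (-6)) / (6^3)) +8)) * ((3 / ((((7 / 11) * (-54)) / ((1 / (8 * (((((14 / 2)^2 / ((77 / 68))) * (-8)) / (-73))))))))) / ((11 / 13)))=-1325753 / 32514048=-0.04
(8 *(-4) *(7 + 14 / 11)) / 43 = -2912 / 473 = -6.16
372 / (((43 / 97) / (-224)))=-8082816 / 43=-187972.47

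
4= 4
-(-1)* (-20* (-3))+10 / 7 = 430 / 7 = 61.43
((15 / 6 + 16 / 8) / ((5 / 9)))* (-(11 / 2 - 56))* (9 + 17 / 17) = 8181 / 2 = 4090.50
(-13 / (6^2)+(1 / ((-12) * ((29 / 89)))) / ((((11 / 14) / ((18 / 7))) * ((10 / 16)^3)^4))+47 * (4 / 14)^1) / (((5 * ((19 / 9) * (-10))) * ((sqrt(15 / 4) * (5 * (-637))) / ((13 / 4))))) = -4367259602783149 * sqrt(15) / 15226486816406250000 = -0.00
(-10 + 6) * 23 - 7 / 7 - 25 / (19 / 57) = -168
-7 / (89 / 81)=-567 / 89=-6.37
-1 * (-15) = 15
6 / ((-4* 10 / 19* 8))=-0.36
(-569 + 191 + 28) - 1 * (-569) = 219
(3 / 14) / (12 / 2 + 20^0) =3 / 98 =0.03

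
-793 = -793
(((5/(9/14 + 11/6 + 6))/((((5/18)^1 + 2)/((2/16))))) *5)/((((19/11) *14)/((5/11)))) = 3375/1109296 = 0.00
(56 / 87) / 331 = 56 / 28797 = 0.00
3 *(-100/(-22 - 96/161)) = 24150/1819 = 13.28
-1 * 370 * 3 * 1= -1110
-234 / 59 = -3.97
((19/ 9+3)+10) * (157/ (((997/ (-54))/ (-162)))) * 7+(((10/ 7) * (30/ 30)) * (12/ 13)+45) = 13224592083/ 90727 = 145762.48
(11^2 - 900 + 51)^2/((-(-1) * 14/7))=264992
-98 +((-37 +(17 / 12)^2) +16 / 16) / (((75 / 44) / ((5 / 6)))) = -74273 / 648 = -114.62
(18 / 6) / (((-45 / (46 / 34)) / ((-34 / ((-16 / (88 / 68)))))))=-253 / 1020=-0.25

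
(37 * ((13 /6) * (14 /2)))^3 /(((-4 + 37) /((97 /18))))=3702551290711 /128304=28857645.05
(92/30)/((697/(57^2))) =49818/3485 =14.29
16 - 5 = 11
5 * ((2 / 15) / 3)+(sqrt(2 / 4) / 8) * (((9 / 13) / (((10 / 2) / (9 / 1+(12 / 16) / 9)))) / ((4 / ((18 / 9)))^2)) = 327 * sqrt(2) / 16640+2 / 9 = 0.25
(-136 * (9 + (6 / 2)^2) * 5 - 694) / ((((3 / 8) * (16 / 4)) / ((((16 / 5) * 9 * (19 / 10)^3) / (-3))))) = 354857224 / 625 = 567771.56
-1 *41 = -41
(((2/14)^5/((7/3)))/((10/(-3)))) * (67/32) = -603/37647680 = -0.00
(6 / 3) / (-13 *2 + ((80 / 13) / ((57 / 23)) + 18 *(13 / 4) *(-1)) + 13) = -2964 / 102283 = -0.03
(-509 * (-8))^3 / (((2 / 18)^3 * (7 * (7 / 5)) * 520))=6152630716224 / 637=9658760935.99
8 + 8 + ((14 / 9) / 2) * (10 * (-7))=-346 / 9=-38.44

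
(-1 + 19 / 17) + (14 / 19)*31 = 7416 / 323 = 22.96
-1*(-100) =100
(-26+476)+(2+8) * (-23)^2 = 5740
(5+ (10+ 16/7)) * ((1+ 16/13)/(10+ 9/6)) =3.35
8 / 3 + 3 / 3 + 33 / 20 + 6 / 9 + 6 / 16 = 763 / 120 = 6.36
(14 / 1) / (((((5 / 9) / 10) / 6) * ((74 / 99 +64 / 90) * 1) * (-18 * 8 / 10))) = -51975 / 722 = -71.99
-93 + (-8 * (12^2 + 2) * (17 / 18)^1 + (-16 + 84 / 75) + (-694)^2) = 480425.01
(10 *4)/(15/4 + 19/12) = 15/2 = 7.50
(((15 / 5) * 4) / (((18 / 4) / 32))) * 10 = 2560 / 3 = 853.33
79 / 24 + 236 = 5743 / 24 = 239.29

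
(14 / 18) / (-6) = -7 / 54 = -0.13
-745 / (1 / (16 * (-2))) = 23840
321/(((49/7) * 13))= 321/91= 3.53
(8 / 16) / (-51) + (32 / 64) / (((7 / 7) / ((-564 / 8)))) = -7193 / 204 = -35.26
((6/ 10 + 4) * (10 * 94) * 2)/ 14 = 4324/ 7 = 617.71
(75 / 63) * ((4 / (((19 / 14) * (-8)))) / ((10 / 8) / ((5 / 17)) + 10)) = -0.03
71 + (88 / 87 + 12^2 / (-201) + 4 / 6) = 419465 / 5829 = 71.96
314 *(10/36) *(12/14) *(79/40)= 12403/84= 147.65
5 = 5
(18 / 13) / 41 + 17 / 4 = 9133 / 2132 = 4.28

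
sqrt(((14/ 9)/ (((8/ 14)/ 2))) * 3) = 7 * sqrt(3)/ 3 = 4.04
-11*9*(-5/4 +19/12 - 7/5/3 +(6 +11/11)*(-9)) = 31251/5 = 6250.20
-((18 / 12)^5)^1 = -243 / 32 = -7.59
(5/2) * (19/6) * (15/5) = 95/4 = 23.75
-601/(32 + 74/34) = -10217/581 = -17.59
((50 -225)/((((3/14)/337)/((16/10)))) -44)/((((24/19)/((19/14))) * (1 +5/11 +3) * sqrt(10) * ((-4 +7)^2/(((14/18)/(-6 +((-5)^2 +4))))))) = -1311593503 * sqrt(10)/32863320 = -126.21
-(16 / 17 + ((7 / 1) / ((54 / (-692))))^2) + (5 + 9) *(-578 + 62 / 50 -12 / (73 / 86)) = -369118844174 / 22617225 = -16320.25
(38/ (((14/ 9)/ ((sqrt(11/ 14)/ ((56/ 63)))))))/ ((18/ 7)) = 171 * sqrt(154)/ 224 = 9.47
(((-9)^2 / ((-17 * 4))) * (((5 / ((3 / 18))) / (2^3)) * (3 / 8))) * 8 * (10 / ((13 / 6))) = -54675 / 884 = -61.85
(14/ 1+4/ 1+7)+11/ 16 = 25.69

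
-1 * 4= -4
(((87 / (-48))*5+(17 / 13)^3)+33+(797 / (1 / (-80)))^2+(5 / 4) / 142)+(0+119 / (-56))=10146237119421801 / 2495792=4065337624.06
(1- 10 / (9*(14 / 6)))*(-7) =-11 / 3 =-3.67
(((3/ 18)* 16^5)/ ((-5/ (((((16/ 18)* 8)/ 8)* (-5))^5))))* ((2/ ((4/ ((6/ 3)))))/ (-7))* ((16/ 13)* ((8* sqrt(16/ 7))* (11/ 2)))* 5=-151182848819200000* sqrt(7)/ 112842639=-3544690411.52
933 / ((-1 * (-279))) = 3.34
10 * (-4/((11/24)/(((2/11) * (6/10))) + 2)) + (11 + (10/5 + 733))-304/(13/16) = 4241882/11609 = 365.40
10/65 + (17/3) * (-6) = -440/13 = -33.85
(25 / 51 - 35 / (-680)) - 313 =-7499 / 24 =-312.46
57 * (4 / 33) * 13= 988 / 11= 89.82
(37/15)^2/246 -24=-23.98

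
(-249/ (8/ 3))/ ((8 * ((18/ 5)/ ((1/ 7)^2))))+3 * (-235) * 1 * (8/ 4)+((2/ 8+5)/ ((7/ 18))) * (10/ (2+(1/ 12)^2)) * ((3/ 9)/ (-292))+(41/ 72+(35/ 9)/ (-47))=-8766734065961/ 6219058048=-1409.66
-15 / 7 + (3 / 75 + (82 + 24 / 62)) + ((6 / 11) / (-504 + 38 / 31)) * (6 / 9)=37335630516 / 465047275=80.28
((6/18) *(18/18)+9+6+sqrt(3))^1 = sqrt(3)+46/3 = 17.07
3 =3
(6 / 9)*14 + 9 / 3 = 37 / 3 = 12.33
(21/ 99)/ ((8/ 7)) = 0.19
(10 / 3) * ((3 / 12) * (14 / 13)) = 35 / 39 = 0.90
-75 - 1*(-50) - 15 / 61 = -1540 / 61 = -25.25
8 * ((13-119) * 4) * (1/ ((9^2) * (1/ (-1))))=3392/ 81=41.88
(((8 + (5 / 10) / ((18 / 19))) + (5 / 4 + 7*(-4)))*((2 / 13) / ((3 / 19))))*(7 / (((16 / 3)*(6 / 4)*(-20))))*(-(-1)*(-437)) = -2382961 / 7020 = -339.45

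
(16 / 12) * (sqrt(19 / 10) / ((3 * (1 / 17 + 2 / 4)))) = 68 * sqrt(190) / 855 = 1.10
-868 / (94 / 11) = -4774 / 47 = -101.57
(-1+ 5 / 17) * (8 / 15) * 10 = -64 / 17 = -3.76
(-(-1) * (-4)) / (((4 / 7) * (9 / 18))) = -14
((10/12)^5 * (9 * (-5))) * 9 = -162.76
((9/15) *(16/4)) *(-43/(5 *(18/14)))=-1204/75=-16.05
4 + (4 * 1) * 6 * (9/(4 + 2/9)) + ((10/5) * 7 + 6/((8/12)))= 1485/19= 78.16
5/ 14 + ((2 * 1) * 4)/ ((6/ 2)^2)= 157/ 126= 1.25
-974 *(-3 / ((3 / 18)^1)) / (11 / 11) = 17532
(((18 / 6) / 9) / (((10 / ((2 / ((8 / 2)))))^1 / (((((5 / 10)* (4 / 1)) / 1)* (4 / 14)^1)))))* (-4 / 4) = -1 / 105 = -0.01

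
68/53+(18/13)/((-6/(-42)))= 7562/689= 10.98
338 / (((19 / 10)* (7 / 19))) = 3380 / 7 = 482.86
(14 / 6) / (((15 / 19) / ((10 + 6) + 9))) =665 / 9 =73.89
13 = 13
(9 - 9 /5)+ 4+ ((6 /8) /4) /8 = 7183 /640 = 11.22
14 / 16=7 / 8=0.88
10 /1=10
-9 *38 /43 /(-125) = 342 /5375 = 0.06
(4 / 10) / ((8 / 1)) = 1 / 20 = 0.05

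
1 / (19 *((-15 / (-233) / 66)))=5126 / 95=53.96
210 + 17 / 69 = 14507 / 69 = 210.25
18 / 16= 9 / 8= 1.12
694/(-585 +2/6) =-1041/877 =-1.19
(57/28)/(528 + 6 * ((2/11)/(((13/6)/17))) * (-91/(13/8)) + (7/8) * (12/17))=46189/1118334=0.04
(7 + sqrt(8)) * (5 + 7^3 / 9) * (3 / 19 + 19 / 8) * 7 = 261415 * sqrt(2) / 171 + 1829905 / 342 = 7512.57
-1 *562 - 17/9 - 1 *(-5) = -5030/9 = -558.89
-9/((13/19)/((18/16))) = -1539/104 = -14.80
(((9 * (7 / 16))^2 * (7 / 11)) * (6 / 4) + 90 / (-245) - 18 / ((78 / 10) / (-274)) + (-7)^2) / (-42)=-2496024001 / 150678528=-16.57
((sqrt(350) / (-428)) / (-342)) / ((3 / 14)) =0.00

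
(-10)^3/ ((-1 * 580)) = 50/ 29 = 1.72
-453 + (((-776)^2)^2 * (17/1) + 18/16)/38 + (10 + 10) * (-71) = 49315766587353/304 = 162222916405.77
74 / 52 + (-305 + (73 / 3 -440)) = -56101 / 78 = -719.24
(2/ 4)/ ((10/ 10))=1/ 2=0.50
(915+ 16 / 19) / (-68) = -17401 / 1292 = -13.47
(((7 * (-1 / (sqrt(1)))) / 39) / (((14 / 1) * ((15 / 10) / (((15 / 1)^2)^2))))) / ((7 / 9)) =-556.32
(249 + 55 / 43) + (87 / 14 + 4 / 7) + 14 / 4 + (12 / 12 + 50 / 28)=158537 / 602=263.35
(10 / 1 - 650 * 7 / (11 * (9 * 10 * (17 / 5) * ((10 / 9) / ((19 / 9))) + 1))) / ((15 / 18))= 302688 / 33869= 8.94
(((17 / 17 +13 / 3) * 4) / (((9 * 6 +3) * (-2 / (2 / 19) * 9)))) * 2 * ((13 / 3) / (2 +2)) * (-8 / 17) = 3328 / 1491291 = 0.00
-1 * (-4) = 4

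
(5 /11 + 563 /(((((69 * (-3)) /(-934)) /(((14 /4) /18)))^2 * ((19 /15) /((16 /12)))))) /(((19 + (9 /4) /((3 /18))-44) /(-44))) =2649863131360 /1516726053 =1747.09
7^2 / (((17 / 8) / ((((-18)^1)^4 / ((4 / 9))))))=5446401.88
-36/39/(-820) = 3/2665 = 0.00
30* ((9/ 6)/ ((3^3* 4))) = 5/ 12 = 0.42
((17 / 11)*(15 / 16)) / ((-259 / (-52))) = 3315 / 11396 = 0.29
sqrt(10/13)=sqrt(130)/13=0.88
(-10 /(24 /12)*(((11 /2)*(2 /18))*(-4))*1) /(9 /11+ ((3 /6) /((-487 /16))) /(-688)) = 50677220 /3392541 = 14.94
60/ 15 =4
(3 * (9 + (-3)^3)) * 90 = -4860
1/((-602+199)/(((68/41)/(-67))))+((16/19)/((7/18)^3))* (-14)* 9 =-1804.10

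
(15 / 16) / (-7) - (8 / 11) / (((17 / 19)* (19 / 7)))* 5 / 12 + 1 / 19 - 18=-21734557 / 1193808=-18.21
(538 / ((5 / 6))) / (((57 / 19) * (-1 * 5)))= -43.04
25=25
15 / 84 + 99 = 2777 / 28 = 99.18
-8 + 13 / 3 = -11 / 3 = -3.67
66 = 66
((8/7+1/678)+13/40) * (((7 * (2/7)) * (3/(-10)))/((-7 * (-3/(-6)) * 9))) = 139469/4983300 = 0.03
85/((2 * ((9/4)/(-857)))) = -145690/9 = -16187.78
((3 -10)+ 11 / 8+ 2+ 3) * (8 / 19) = -5 / 19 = -0.26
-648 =-648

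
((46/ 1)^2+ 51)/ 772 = 2167/ 772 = 2.81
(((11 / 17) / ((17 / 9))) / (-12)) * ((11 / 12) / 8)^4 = -161051 / 32728154112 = -0.00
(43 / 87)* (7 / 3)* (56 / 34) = 8428 / 4437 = 1.90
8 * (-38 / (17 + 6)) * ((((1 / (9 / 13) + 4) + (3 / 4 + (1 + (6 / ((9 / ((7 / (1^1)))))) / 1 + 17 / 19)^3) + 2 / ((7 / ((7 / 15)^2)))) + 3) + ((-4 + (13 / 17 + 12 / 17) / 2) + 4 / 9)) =-363838088116 / 95276925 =-3818.74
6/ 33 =2/ 11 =0.18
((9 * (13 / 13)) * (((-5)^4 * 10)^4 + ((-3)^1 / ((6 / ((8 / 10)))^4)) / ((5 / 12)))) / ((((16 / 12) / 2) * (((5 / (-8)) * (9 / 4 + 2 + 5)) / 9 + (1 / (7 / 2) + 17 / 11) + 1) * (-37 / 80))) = -20348597853606712.43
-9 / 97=-0.09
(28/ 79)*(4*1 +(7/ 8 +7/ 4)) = 371/ 158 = 2.35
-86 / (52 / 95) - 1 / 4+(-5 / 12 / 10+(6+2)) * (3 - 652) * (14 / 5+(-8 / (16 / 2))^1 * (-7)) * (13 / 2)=-1026995459 / 3120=-329165.21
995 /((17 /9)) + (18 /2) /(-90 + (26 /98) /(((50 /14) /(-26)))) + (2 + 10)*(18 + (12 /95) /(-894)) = 2875106092251 /3871335880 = 742.67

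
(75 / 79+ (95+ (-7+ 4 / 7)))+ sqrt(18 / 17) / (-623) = 89.52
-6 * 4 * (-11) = 264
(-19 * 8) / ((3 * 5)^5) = -152 / 759375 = -0.00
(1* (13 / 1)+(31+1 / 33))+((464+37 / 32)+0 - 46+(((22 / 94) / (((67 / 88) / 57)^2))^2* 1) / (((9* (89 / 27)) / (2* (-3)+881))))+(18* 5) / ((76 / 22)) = 4034284251798261718417495 / 79488161548962144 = 50753271.60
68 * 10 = 680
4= 4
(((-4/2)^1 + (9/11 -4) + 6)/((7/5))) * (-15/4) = -675/308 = -2.19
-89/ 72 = -1.24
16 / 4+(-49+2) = -43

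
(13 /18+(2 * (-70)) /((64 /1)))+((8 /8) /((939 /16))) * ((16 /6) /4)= -65531 /45072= -1.45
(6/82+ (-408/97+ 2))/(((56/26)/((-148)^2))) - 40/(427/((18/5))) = -5262532676/242597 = -21692.49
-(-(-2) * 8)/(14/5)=-40/7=-5.71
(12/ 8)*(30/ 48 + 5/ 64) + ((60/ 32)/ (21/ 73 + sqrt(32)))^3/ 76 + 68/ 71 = 16470898135057125*sqrt(2)/ 47867078889534237184 + 27356529100572944217443/ 13594250404627723360256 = 2.01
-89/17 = -5.24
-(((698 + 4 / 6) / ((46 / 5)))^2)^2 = -753919797760000 / 22667121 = -33260500.87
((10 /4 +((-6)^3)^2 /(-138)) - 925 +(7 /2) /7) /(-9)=28982 /207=140.01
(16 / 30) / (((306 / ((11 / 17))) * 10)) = 0.00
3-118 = -115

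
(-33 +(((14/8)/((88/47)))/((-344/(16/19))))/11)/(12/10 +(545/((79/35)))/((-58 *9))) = -5381231673375/120252027368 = -44.75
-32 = -32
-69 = -69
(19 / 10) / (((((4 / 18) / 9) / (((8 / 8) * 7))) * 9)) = 1197 / 20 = 59.85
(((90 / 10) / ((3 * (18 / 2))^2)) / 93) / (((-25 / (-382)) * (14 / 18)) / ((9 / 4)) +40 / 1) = 191 / 57584670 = 0.00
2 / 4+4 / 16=3 / 4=0.75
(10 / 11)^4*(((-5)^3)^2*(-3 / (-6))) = 78125000 / 14641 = 5336.04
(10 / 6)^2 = 25 / 9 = 2.78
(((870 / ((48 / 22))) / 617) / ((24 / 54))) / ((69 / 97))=2.04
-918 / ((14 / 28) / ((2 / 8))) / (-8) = 459 / 8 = 57.38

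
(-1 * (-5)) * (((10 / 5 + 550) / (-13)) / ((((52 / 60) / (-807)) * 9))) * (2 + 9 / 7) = 72172.95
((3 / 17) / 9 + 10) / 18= 511 / 918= 0.56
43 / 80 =0.54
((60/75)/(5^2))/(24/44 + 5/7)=308/12125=0.03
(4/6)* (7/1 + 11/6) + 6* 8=485/9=53.89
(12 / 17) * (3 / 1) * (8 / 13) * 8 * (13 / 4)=576 / 17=33.88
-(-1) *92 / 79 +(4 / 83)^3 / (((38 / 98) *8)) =999514644 / 858252287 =1.16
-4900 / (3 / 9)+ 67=-14633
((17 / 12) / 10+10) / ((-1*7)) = -1217 / 840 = -1.45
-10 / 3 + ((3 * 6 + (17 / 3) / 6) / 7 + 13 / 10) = 212 / 315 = 0.67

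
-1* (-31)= 31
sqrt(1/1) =1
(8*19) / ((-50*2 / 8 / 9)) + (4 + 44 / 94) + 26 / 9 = -1079528 / 10575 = -102.08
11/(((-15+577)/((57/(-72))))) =-209/13488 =-0.02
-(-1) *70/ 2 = 35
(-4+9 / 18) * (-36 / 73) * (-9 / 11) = -1134 / 803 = -1.41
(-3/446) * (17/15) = -17/2230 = -0.01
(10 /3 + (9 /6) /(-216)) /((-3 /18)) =-479 /24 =-19.96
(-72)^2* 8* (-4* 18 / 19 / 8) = -373248 / 19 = -19644.63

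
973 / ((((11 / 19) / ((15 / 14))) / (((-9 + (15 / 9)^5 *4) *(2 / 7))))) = 136183165 / 6237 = 21834.72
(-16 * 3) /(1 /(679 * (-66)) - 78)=2151072 /3495493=0.62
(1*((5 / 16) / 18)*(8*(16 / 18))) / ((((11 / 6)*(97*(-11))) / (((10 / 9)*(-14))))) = 2800 / 2852091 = 0.00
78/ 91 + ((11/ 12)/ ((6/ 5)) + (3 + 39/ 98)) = 17707/ 3528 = 5.02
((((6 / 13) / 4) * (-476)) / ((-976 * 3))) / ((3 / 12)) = 119 / 1586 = 0.08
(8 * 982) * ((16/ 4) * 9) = 282816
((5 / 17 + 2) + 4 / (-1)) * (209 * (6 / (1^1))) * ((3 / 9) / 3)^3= -12122 / 4131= -2.93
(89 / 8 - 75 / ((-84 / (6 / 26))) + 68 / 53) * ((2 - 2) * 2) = 0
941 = 941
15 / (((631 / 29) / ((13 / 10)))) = 1131 / 1262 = 0.90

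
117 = 117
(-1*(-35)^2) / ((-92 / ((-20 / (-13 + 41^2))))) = -6125 / 38364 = -0.16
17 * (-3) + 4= -47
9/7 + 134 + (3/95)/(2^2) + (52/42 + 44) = 1440643/7980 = 180.53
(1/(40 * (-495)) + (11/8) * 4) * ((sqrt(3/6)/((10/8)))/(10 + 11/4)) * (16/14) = 124456 * sqrt(2)/631125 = 0.28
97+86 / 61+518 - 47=34734 / 61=569.41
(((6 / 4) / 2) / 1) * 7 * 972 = 5103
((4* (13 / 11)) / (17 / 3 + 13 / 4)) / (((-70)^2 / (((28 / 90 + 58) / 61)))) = 0.00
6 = 6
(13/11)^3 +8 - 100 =-120255/1331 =-90.35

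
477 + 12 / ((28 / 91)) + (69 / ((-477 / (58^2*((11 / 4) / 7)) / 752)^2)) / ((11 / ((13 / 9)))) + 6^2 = 1315520564291512 / 33446763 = 39331775.22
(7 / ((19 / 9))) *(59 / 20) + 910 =349517 / 380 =919.78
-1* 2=-2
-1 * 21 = -21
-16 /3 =-5.33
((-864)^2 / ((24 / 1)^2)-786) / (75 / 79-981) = -6715 / 12904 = -0.52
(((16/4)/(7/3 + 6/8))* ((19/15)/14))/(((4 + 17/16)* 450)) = 1216/23601375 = 0.00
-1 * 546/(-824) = 273/412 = 0.66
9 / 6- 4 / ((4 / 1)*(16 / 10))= 7 / 8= 0.88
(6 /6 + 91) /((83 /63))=5796 /83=69.83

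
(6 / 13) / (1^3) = 6 / 13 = 0.46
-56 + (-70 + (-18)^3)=-5958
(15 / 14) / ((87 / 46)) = 115 / 203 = 0.57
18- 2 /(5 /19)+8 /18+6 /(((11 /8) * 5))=1160 /99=11.72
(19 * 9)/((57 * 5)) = 3/5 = 0.60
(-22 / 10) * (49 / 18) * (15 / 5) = -539 / 30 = -17.97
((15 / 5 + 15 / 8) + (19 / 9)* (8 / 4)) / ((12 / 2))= 655 / 432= 1.52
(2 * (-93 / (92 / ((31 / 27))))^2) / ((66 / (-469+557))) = 923521 / 257094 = 3.59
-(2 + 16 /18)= -26 /9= -2.89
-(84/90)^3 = -0.81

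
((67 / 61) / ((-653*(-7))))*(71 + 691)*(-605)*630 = -2779890300 / 39833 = -69788.63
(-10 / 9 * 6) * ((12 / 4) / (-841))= 20 / 841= 0.02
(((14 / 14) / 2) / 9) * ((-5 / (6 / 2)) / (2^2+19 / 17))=-85 / 4698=-0.02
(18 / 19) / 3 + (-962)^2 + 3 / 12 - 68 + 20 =70330139 / 76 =925396.57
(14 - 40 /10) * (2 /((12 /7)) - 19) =-535 /3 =-178.33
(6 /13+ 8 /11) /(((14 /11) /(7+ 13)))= 1700 /91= 18.68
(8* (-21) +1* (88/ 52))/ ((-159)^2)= -0.01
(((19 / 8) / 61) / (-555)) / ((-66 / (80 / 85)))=19 / 18992655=0.00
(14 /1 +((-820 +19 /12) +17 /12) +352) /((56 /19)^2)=-162811 /3136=-51.92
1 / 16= 0.06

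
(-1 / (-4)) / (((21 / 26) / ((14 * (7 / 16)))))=91 / 48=1.90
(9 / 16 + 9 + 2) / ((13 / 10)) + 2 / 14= 6579 / 728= 9.04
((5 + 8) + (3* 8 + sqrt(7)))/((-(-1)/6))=6* sqrt(7) + 222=237.87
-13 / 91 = -1 / 7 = -0.14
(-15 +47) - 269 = -237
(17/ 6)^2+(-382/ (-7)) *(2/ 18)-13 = 275/ 252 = 1.09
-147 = -147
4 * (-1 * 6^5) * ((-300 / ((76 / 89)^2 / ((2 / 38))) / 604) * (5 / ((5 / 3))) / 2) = 1732322700 / 1035709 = 1672.60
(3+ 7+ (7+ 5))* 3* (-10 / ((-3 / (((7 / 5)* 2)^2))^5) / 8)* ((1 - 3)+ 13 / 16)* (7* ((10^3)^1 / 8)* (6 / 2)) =-13224361257184 / 421875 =-31346634.09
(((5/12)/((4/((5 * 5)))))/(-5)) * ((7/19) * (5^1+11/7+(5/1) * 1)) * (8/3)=-225/38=-5.92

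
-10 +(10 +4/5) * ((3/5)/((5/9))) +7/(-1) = -667/125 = -5.34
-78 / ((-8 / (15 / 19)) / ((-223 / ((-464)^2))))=-130455 / 16362496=-0.01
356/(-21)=-356/21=-16.95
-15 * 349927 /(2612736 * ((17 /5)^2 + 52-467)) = 43740875 /8784018432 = 0.00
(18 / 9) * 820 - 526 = 1114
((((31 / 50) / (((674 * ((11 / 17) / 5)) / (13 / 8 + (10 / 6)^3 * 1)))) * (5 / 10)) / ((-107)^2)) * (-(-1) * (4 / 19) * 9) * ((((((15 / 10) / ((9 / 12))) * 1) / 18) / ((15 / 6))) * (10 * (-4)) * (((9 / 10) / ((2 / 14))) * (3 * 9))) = -44854551 / 40319370850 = -0.00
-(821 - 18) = -803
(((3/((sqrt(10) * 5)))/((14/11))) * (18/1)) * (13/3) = 11.63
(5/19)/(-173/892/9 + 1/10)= 200700/59831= 3.35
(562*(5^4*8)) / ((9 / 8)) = 22480000 / 9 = 2497777.78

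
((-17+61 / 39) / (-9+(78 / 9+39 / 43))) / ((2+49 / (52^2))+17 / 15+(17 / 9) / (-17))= -121146480 / 13688113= -8.85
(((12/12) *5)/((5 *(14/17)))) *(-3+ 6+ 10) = 221/14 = 15.79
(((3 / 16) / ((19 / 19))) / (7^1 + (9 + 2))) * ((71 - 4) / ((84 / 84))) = 67 / 96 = 0.70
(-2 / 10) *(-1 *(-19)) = -19 / 5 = -3.80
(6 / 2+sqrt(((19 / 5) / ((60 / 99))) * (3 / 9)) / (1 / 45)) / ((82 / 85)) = 70.55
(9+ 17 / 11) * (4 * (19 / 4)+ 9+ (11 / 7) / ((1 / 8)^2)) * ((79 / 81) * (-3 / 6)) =-458200 / 693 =-661.18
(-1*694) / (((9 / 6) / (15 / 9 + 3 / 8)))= -17003 / 18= -944.61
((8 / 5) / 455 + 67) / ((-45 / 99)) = -1676763 / 11375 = -147.41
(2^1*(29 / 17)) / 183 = 58 / 3111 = 0.02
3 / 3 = 1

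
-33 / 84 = -11 / 28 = -0.39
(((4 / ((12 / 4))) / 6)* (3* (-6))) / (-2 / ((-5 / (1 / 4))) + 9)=-40 / 91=-0.44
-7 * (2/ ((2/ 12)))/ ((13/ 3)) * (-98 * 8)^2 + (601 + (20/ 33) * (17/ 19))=-11914268.61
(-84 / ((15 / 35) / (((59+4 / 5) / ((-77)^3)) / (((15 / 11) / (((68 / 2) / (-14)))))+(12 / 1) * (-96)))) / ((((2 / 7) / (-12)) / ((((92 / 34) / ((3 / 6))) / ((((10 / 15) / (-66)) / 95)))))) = 3159112628600352 / 6545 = 482675726294.94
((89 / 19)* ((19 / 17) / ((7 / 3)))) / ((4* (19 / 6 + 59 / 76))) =15219 / 106981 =0.14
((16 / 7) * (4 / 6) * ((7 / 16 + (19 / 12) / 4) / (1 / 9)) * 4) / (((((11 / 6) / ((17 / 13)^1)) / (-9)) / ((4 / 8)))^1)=-146880 / 1001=-146.73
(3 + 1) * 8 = 32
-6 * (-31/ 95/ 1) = 186/ 95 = 1.96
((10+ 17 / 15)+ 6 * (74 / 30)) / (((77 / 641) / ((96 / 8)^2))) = 11968752 / 385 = 31087.67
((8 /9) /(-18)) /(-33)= 4 /2673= 0.00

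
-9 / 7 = -1.29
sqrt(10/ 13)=sqrt(130)/ 13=0.88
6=6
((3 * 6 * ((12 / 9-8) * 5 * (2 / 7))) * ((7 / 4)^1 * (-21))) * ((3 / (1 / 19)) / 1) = 359100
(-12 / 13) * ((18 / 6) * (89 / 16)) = -15.40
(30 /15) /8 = 1 /4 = 0.25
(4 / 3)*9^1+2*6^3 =444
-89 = -89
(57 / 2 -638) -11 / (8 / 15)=-5041 / 8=-630.12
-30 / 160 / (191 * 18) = -1 / 18336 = -0.00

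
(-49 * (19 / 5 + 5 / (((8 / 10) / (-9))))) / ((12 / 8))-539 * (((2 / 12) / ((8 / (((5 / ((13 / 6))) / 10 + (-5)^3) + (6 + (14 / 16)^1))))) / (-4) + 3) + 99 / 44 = -23197507 / 99840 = -232.35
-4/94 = -2/47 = -0.04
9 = 9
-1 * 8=-8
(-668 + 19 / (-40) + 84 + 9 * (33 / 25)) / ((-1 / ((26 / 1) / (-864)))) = -17.23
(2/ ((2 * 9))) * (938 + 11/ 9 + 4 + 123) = 9596/ 81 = 118.47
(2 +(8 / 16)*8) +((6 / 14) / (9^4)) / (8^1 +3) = 1010395 / 168399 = 6.00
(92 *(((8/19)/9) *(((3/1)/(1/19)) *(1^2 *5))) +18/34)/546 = 8941/3978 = 2.25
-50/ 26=-25/ 13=-1.92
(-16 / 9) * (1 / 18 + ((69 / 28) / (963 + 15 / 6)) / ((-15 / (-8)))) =-553928 / 5474385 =-0.10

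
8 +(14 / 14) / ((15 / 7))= 127 / 15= 8.47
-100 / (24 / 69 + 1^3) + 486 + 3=12859 / 31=414.81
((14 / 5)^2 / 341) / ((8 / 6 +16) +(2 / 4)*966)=588 / 12796025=0.00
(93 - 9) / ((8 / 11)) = 231 / 2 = 115.50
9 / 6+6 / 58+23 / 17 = 2915 / 986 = 2.96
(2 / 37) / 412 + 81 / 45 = 68603 / 38110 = 1.80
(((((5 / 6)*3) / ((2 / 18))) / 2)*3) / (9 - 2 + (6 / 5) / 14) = 4.76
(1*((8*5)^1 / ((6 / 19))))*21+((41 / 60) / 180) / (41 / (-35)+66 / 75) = 58604833 / 22032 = 2659.99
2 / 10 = 1 / 5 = 0.20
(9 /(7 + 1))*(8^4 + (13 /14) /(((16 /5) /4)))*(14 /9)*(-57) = -13078137 /32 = -408691.78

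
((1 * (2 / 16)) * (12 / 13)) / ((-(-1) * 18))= 1 / 156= 0.01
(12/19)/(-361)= -12/6859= -0.00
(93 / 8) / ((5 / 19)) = 1767 / 40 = 44.18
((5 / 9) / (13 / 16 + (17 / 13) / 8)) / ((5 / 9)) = 208 / 203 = 1.02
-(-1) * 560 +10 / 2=565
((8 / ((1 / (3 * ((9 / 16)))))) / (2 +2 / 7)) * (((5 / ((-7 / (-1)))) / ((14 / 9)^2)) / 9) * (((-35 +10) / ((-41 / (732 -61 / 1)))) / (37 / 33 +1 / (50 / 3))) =67.10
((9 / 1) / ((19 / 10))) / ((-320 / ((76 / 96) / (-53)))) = 3 / 13568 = 0.00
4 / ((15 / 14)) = 56 / 15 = 3.73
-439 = -439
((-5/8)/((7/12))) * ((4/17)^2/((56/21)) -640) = 198165/289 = 685.69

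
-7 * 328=-2296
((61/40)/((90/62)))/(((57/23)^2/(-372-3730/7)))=-3168073613/20468700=-154.78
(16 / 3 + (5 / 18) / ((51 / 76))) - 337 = -152045 / 459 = -331.25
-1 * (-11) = 11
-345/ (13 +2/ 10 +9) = -575/ 37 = -15.54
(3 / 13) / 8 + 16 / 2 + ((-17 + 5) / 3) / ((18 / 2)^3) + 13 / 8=182875 / 18954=9.65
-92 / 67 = -1.37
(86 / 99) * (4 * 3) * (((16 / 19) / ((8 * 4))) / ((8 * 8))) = 43 / 10032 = 0.00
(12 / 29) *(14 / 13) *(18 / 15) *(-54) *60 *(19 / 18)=-689472 / 377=-1828.84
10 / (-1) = -10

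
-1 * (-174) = 174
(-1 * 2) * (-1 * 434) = 868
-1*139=-139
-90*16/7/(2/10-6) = 7200/203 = 35.47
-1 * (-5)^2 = -25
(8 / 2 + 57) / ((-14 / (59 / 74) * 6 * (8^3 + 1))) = -3599 / 3188808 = -0.00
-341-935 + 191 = -1085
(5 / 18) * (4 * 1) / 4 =5 / 18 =0.28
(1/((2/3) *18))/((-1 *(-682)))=1/8184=0.00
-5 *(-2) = 10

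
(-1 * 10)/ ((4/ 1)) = -5/ 2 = -2.50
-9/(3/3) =-9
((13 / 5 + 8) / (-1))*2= -106 / 5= -21.20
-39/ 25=-1.56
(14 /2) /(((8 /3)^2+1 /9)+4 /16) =252 /269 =0.94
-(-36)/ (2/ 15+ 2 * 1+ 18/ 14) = 3780/ 359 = 10.53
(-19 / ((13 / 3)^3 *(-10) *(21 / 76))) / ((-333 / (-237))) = 171114 / 2845115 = 0.06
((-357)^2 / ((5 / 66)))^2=70755586549956 / 25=2830223461998.24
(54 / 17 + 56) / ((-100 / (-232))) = 58348 / 425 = 137.29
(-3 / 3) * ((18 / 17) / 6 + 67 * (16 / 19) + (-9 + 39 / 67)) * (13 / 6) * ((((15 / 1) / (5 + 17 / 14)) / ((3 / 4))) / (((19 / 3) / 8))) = -15181056800 / 35772573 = -424.38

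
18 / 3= 6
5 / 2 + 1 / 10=13 / 5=2.60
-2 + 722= 720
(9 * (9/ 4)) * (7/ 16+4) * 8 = 718.88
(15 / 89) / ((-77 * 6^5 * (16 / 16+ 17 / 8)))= -1 / 11101860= -0.00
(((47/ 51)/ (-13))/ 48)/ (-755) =47/ 24027120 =0.00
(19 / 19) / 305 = 1 / 305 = 0.00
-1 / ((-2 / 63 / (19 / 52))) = 1197 / 104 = 11.51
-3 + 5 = 2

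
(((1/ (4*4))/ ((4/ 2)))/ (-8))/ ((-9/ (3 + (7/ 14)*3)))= 1/ 512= 0.00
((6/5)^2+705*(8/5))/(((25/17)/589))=282727068/625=452363.31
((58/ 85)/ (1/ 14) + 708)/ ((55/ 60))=731904/ 935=782.79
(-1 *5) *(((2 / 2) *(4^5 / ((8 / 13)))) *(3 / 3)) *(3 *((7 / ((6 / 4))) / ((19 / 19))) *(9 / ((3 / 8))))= -2795520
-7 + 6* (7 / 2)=14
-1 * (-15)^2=-225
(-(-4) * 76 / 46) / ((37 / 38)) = 5776 / 851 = 6.79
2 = 2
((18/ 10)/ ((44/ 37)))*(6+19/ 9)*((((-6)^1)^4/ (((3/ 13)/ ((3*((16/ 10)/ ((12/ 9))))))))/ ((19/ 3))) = 204779016/ 5225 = 39192.16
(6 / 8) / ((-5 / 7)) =-21 / 20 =-1.05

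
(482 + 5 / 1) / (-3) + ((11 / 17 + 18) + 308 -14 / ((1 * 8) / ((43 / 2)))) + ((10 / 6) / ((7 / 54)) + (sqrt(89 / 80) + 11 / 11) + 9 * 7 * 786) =sqrt(445) / 20 + 141824807 / 2856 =49659.60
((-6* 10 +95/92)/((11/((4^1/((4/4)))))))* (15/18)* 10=-135625/759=-178.69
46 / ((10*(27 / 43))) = 7.33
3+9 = 12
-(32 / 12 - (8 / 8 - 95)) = -290 / 3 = -96.67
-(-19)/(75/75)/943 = 0.02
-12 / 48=-1 / 4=-0.25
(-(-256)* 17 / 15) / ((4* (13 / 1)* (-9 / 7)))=-7616 / 1755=-4.34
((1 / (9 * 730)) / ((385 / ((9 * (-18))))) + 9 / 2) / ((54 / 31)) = 1452071 / 562100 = 2.58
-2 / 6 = -1 / 3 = -0.33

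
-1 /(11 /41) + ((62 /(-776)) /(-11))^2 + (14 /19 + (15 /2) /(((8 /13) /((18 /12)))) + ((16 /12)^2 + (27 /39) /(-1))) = 1326279891725 /80987553504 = 16.38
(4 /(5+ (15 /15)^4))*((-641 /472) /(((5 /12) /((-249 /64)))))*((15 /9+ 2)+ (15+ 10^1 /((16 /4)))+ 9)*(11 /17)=105927173 /641920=165.02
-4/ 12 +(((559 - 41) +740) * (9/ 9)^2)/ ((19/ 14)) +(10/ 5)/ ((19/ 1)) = 52823/ 57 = 926.72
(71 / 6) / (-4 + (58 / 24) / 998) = -141716 / 47875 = -2.96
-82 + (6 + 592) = 516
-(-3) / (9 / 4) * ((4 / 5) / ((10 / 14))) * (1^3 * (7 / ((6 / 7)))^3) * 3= 2440.13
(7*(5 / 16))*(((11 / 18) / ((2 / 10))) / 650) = 77 / 7488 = 0.01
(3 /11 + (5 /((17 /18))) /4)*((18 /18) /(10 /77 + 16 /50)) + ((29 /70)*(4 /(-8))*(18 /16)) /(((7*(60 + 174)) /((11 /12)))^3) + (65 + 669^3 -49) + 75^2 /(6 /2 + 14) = 2082939342365046775170080761 /6956611676526919680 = 299418659.43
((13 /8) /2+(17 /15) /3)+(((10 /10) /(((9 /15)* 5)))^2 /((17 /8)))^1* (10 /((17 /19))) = 123091 /69360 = 1.77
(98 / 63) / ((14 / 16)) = 16 / 9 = 1.78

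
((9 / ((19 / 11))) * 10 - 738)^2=169833024 / 361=470451.59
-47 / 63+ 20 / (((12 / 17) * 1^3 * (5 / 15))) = 5308 / 63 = 84.25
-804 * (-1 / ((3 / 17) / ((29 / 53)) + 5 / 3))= 404.19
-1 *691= -691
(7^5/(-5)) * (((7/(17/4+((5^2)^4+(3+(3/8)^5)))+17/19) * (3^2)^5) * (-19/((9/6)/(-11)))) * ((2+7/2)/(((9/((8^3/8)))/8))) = -7742512752531.83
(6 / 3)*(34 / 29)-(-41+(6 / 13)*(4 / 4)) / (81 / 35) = 606509 / 30537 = 19.86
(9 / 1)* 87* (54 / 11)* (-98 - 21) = -5031558 / 11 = -457414.36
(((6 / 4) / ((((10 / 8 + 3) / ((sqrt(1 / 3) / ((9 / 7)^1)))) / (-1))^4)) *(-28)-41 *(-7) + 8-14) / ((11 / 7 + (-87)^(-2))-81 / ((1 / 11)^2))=-2719438511733013 / 94837863050950959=-0.03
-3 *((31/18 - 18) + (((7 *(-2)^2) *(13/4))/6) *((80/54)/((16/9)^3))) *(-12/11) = -113161/2816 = -40.19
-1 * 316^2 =-99856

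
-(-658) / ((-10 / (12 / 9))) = -1316 / 15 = -87.73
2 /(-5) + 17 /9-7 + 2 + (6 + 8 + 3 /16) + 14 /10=1739 /144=12.08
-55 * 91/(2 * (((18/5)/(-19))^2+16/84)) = -948572625/85808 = -11054.59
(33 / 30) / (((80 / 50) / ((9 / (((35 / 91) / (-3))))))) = -48.26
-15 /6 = -5 /2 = -2.50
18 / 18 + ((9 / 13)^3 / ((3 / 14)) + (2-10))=-11977 / 2197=-5.45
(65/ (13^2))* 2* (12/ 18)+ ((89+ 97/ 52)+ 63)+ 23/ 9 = 73445/ 468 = 156.93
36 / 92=9 / 23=0.39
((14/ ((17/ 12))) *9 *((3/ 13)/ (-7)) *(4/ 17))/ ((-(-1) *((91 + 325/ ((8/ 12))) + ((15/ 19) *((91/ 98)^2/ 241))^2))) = -2087797758423552/ 1750644622601208997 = -0.00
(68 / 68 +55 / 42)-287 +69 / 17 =-200371 / 714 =-280.63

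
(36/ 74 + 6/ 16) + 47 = 14167/ 296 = 47.86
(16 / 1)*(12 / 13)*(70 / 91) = 1920 / 169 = 11.36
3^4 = 81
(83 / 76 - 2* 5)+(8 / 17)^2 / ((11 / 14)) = -2084087 / 241604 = -8.63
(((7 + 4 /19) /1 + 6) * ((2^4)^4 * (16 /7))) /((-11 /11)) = -263192576 /133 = -1978891.55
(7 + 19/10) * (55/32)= 979/64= 15.30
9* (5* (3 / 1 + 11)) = 630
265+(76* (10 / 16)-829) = -1033 / 2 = -516.50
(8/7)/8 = 1/7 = 0.14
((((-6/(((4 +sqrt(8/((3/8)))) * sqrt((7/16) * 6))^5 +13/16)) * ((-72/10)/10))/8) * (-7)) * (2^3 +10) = -27216/(325 +16385600 * sqrt(42) +28380800 * sqrt(14)) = -0.00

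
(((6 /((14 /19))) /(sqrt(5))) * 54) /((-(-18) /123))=21033 * sqrt(5) /35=1343.75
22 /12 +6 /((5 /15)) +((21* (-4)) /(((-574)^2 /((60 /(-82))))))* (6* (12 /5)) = 57418969 /2894682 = 19.84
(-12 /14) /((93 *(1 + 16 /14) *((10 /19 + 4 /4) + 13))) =-19 /64170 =-0.00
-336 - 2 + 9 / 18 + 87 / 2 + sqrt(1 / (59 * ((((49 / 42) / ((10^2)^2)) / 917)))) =-294 + 100 * sqrt(46374) / 59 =70.99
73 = 73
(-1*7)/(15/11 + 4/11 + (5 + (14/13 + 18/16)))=-8008/10215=-0.78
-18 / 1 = -18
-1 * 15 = -15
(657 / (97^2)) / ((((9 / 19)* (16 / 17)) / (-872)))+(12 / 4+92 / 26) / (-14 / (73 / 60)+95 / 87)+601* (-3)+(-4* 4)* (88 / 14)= -46231428870621 / 22653842302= -2040.78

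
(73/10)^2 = 5329/100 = 53.29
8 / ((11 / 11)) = 8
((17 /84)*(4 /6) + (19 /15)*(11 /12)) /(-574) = -1633 /723240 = -0.00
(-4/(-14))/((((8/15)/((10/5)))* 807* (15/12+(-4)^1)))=-10/20713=-0.00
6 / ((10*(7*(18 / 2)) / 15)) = 0.14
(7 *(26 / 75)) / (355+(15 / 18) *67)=0.01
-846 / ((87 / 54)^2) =-274104 / 841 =-325.93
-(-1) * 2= 2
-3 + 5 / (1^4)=2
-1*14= -14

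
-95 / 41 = -2.32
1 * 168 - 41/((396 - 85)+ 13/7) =367633/2190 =167.87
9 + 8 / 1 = 17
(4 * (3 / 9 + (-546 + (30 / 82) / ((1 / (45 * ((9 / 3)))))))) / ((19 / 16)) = -3906688 / 2337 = -1671.67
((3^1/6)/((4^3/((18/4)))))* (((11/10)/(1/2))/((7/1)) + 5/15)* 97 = 4947/2240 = 2.21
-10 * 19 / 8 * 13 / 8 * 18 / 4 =-11115 / 64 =-173.67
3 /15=1 /5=0.20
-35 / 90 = -0.39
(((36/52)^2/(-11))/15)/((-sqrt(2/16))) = 54* sqrt(2)/9295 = 0.01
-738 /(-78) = 123 /13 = 9.46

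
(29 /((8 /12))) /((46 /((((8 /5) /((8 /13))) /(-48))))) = -377 /7360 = -0.05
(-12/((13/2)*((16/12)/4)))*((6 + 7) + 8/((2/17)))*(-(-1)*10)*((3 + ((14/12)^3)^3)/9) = -352933475/101088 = -3491.35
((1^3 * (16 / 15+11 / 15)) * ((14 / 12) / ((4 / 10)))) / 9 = 7 / 12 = 0.58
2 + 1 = 3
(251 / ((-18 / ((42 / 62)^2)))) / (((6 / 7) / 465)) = -430465 / 124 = -3471.49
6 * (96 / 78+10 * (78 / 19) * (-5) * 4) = -1214976 / 247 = -4918.93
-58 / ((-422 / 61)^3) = 0.18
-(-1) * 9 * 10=90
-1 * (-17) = 17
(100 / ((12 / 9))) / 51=25 / 17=1.47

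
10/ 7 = 1.43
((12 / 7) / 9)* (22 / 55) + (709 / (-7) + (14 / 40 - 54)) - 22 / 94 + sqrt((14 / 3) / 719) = -3061547 / 19740 + sqrt(30198) / 2157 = -155.01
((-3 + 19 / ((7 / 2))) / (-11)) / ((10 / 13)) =-0.29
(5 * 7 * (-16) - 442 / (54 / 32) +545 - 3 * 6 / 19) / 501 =-142549 / 257013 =-0.55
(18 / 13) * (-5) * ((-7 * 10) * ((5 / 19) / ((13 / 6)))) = 189000 / 3211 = 58.86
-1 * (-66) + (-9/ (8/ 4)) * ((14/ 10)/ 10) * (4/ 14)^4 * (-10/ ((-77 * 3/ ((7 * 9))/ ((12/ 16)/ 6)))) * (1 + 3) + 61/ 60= 15169937/ 226380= 67.01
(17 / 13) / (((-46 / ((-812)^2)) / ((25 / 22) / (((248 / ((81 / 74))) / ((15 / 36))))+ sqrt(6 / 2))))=-5604424 * sqrt(3) / 299-2364366375 / 60359728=-32504.55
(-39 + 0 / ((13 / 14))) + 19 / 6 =-215 / 6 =-35.83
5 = 5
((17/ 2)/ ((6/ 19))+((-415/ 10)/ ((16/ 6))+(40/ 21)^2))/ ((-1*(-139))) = 105715/ 980784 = 0.11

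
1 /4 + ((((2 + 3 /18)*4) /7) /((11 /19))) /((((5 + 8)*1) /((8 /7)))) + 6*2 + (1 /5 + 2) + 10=796793 /32340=24.64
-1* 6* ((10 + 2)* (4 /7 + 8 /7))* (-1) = 864 /7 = 123.43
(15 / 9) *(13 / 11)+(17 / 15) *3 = 886 / 165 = 5.37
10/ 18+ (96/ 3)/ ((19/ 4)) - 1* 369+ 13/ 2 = -121481/ 342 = -355.21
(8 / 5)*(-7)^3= -2744 / 5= -548.80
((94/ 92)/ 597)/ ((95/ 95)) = 47/ 27462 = 0.00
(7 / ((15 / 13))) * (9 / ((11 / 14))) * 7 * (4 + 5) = 240786 / 55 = 4377.93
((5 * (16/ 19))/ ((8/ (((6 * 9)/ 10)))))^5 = 459165024/ 2476099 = 185.44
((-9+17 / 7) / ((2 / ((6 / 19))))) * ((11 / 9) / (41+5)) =-11 / 399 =-0.03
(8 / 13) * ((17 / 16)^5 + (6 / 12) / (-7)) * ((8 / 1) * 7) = 9414711 / 212992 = 44.20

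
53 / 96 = 0.55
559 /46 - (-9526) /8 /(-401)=9.18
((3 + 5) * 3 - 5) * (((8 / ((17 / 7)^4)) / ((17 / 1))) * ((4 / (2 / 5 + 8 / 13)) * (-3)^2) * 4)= 569325120 / 15618427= 36.45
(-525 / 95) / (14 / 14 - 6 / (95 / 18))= 525 / 13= 40.38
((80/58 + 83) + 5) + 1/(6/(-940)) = -67.29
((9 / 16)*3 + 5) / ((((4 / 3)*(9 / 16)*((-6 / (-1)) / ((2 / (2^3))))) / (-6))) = -107 / 48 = -2.23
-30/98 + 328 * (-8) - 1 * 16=-129375/49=-2640.31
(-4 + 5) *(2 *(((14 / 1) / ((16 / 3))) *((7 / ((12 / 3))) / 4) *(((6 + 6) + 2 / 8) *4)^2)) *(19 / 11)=6705993 / 704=9525.56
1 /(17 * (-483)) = -1 /8211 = -0.00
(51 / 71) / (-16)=-51 / 1136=-0.04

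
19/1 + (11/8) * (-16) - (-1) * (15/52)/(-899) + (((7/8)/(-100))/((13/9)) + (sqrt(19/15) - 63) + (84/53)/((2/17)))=-26032447161/495528800 + sqrt(285)/15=-51.41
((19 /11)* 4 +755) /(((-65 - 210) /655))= -1097911 /605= -1814.73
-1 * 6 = -6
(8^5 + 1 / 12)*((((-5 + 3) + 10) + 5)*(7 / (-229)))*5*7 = -1252396145 / 2748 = -455748.23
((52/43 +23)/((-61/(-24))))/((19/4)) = 99936/49837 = 2.01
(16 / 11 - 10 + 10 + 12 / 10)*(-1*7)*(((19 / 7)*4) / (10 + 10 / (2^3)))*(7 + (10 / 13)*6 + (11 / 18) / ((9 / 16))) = -227.78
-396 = -396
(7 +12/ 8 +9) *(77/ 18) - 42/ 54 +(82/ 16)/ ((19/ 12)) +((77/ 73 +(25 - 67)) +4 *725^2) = 2102536.37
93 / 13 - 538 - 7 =-6992 / 13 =-537.85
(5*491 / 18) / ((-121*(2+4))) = -0.19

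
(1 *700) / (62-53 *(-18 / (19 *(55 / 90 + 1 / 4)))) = 206150 / 35431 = 5.82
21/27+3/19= 160/171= 0.94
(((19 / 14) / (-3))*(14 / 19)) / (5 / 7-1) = 7 / 6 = 1.17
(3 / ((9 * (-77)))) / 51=-1 / 11781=-0.00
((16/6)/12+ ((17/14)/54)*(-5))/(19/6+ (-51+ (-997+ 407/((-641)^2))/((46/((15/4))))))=-784371829/922416379731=-0.00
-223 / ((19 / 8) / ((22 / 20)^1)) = -9812 / 95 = -103.28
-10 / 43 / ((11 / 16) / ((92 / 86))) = -7360 / 20339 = -0.36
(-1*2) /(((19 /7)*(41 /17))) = -238 /779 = -0.31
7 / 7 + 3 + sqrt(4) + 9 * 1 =15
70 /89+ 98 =8792 /89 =98.79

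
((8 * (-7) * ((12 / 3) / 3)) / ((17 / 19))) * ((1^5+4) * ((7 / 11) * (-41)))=10886.56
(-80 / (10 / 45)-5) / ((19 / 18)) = -6570 / 19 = -345.79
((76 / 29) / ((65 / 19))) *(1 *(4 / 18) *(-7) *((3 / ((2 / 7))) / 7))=-10108 / 5655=-1.79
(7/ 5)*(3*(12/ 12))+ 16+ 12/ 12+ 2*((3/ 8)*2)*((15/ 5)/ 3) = 227/ 10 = 22.70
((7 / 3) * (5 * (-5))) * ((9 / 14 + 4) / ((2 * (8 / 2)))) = -1625 / 48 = -33.85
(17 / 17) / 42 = 1 / 42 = 0.02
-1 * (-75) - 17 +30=88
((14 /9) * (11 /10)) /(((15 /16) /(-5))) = -1232 /135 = -9.13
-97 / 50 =-1.94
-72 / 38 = -36 / 19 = -1.89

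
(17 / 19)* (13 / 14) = 0.83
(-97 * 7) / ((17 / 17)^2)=-679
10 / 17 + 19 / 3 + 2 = 8.92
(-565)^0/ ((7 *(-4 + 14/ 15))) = -0.05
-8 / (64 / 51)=-51 / 8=-6.38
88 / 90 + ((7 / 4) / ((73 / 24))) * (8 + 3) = 24002 / 3285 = 7.31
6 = 6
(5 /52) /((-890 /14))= -7 /4628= -0.00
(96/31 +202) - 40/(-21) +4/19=2563006/12369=207.21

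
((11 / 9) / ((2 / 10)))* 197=10835 / 9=1203.89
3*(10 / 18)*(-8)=-40 / 3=-13.33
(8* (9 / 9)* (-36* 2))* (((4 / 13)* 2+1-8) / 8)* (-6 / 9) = -3984 / 13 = -306.46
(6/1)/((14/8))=24/7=3.43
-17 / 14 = -1.21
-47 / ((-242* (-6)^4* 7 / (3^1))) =0.00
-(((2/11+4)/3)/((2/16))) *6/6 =-11.15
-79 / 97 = -0.81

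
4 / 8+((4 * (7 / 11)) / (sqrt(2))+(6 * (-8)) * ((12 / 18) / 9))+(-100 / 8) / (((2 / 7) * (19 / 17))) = -28865 / 684+14 * sqrt(2) / 11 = -40.40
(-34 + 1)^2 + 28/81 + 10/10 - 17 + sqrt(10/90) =86968/81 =1073.68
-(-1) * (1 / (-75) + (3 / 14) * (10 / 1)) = 1118 / 525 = 2.13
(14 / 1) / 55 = 14 / 55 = 0.25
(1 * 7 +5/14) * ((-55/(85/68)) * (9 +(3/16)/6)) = -2923.54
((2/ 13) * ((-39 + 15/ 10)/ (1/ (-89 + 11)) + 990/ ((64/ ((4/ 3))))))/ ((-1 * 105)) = -1571/ 364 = -4.32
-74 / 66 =-37 / 33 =-1.12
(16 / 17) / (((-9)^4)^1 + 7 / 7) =0.00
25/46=0.54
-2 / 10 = -1 / 5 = -0.20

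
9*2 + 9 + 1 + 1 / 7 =197 / 7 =28.14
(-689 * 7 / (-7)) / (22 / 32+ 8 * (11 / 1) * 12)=208 / 319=0.65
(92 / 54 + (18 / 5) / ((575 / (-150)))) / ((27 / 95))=45106 / 16767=2.69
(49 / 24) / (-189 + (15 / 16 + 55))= -98 / 6387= -0.02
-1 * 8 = -8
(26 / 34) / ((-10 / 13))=-169 / 170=-0.99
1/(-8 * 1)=-1/8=-0.12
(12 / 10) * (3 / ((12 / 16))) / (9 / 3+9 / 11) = 44 / 35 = 1.26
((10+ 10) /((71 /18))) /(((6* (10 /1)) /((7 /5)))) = 42 /355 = 0.12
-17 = -17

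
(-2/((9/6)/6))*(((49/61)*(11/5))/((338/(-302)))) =12.63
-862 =-862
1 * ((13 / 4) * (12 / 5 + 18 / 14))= 1677 / 140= 11.98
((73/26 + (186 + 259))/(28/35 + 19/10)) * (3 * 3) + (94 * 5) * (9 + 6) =111055/13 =8542.69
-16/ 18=-8/ 9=-0.89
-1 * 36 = -36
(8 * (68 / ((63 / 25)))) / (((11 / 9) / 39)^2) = 186170400 / 847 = 219799.76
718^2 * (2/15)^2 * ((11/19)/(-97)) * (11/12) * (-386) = 24078063944/1244025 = 19354.97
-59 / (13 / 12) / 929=-708 / 12077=-0.06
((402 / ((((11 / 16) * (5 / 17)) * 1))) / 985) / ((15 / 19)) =692512 / 270875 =2.56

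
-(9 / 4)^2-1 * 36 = -657 / 16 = -41.06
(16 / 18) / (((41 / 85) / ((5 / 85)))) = 40 / 369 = 0.11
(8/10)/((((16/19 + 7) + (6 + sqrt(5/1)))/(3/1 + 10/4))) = 4997/15310 - 361 *sqrt(5)/15310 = 0.27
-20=-20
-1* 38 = -38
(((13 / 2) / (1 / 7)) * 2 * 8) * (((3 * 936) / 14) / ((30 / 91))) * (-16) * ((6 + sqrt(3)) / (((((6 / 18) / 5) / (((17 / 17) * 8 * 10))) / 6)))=-306142986240-51023831040 * sqrt(3)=-394518853998.09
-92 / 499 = -0.18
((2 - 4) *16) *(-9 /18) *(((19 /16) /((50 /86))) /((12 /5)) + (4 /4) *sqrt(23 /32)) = 2 *sqrt(46) + 817 /60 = 27.18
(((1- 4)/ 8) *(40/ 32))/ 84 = -5/ 896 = -0.01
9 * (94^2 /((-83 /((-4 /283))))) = 318096 /23489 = 13.54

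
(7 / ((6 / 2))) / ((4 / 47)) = 329 / 12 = 27.42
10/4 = 5/2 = 2.50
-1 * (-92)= 92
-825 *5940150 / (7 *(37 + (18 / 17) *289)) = -4900623750 / 2401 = -2041076.11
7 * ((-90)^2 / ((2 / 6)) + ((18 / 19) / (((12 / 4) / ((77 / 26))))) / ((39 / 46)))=546215894 / 3211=170107.72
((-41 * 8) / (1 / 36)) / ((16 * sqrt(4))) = -369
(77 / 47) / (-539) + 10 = 10.00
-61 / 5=-12.20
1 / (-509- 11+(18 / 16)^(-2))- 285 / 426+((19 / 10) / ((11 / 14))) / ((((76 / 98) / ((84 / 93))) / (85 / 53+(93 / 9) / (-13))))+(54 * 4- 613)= -378257169548651 / 956661920760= -395.39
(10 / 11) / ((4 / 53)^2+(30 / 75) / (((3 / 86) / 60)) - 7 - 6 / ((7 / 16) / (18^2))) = -196630 / 813785731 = -0.00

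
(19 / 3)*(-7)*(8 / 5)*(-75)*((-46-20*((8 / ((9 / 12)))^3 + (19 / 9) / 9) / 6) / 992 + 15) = 435813070 / 7533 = 57853.85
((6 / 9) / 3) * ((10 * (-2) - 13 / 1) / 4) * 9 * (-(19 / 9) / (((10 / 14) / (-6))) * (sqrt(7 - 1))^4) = -52668 / 5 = -10533.60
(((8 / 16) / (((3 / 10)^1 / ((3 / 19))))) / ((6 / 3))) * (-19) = -2.50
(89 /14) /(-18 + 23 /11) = -979 /2450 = -0.40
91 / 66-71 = -69.62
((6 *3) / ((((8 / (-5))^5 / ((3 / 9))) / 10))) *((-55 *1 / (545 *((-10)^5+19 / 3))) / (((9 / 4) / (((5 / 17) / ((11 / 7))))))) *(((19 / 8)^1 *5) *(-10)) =259765625 / 4553644384256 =0.00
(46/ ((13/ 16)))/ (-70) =-368/ 455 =-0.81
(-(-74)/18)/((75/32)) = 1184/675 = 1.75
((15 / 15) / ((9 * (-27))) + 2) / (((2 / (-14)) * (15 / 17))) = -11543 / 729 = -15.83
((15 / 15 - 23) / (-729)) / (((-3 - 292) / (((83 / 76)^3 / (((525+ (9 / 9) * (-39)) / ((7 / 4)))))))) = -44027599 / 91760672136960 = -0.00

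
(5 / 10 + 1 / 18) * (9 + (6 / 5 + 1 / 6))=311 / 54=5.76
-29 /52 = -0.56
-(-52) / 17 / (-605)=-52 / 10285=-0.01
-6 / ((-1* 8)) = 3 / 4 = 0.75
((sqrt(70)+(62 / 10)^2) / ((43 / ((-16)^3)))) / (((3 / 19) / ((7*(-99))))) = 17977344*sqrt(70) / 43+17276227584 / 1075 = 19568798.94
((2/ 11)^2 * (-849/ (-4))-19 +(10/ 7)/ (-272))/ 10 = -276201/ 230384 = -1.20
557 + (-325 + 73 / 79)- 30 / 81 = 496037 / 2133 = 232.55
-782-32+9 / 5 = -812.20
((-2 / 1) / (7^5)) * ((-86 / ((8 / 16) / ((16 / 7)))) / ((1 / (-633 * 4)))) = -13936128 / 117649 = -118.46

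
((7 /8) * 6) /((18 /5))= 35 /24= 1.46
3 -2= 1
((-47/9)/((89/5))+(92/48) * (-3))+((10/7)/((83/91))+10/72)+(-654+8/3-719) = -60928193/44322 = -1374.67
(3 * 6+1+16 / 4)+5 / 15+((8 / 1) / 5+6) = 464 / 15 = 30.93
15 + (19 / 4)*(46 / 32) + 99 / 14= 12947 / 448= 28.90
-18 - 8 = -26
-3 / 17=-0.18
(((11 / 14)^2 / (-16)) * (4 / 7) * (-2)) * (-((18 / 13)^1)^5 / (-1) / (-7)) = -0.03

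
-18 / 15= -6 / 5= -1.20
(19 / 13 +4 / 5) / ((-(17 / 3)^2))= -1323 / 18785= -0.07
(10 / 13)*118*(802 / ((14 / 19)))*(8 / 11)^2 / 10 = 57538688 / 11011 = 5225.56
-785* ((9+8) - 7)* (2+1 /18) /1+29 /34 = -4937389 /306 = -16135.26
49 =49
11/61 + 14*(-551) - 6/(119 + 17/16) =-903918959/117181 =-7713.87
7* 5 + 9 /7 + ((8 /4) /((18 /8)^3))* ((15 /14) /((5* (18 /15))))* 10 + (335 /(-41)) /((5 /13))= 3212693 /209223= 15.36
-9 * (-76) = 684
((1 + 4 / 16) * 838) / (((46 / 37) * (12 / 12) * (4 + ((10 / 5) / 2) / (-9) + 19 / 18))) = 170.40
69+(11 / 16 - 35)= 555 / 16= 34.69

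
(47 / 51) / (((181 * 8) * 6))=47 / 443088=0.00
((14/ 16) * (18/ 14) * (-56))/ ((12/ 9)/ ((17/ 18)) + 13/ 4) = -4284/ 317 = -13.51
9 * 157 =1413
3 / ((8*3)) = 1 / 8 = 0.12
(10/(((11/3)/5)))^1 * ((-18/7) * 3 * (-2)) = 16200/77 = 210.39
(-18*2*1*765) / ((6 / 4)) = -18360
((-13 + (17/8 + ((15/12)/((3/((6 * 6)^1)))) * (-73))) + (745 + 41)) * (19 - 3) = -5118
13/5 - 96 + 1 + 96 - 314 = -1552/5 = -310.40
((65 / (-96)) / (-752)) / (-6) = -65 / 433152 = -0.00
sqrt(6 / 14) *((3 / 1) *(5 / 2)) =15 *sqrt(21) / 14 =4.91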